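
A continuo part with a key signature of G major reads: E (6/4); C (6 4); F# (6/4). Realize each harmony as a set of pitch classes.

E, A, C | C, F#, A | F#, B, D

E (6/4): E, A, C.
C (6/4): C, F#, A.
F# (6/4): F#, B, D.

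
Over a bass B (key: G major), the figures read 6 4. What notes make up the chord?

A fourth above B in this key is E.
A sixth above B in this key is G.
Together with the bass B, this spells E minor in second inversion.

B, E, G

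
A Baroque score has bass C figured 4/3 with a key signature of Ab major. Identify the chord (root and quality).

The figures 4/3 indicate a seventh chord in second inversion.
In second inversion the root lies a fourth above the bass: a fourth above C in Ab major is F.
The chord tones are C, Eb, F, Ab, giving F minor seventh.

F minor seventh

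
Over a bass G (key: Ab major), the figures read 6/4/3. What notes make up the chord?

G, Bb, C, Eb

A third above G in this key is Bb.
A fourth above G in this key is C.
A sixth above G in this key is Eb.
Together with the bass G, this spells C minor seventh in second inversion.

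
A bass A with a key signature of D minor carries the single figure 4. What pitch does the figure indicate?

Counting 3 letter steps above A lands on D; in D minor, that letter is D.

D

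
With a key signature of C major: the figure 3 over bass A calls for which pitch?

C

Counting 2 letter steps above A lands on C; in C major, that letter is C.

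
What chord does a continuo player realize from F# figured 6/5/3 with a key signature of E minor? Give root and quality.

D dominant seventh

The figures 6/5/3 indicate a seventh chord in first inversion.
In first inversion the root lies a sixth above the bass: a sixth above F# in E minor is D.
The chord tones are F#, A, C, D, giving D dominant seventh.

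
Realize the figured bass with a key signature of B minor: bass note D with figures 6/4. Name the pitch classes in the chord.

D, G, B

A fourth above D in this key is G.
A sixth above D in this key is B.
Together with the bass D, this spells G major in second inversion.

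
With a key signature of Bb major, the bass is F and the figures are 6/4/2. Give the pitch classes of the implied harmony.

A second above F in this key is G.
A fourth above F in this key is Bb.
A sixth above F in this key is D.
Together with the bass F, this spells G minor seventh in third inversion.

F, G, Bb, D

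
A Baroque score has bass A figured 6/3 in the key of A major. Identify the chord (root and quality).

The figures 6/3 indicate a triad in first inversion.
In first inversion the root lies a sixth above the bass: a sixth above A in A major is F#.
The chord tones are A, C#, F#, giving F# minor.

F# minor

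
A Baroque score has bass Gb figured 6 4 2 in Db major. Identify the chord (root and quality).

The figures 6 4 2 indicate a seventh chord in third inversion.
In third inversion the root lies a second above the bass: a second above Gb in Db major is Ab.
The chord tones are Gb, Ab, C, Eb, giving Ab dominant seventh.

Ab dominant seventh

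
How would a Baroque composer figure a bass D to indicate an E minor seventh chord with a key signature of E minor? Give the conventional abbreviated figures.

D is the seventh of E minor seventh, so the chord is in third inversion.
A seventh chord in third inversion is figured 6/4/2, conventionally abbreviated 4/2.

4/2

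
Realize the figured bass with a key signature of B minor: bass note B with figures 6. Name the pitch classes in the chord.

B, D, G

The written figures 6 are shorthand for 6/3: the 3 is implied.
A third above B in this key is D.
A sixth above B in this key is G.
Together with the bass B, this spells G major in first inversion.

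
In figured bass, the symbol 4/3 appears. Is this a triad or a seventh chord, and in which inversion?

4/3 is shorthand for 6/4/3.
Intervals of 6/4/3 above the bass form a seventh chord; the bass is the fifth, so this is second inversion.

seventh chord, second inversion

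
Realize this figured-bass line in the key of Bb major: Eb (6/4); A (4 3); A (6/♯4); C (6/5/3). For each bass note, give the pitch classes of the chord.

Eb (6/4): Eb, A, C.
A (6/4/3): A, C, D, F.
A (6/#4): A, D#, F.
C (6/5/3): C, Eb, G, A.

Eb, A, C | A, C, D, F | A, D#, F | C, Eb, G, A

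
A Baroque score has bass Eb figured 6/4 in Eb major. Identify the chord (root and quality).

Ab major

The figures 6/4 indicate a triad in second inversion.
In second inversion the root lies a fourth above the bass: a fourth above Eb in Eb major is Ab.
The chord tones are Eb, Ab, C, giving Ab major.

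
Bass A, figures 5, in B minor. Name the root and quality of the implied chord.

The figures 5 indicate a triad in root position.
In root position the bass is the root, so the root is A.
The chord tones are A, C#, E, giving A major.

A major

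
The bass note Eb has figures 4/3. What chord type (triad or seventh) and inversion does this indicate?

seventh chord, second inversion

4/3 is shorthand for 6/4/3.
Intervals of 6/4/3 above the bass form a seventh chord; the bass is the fifth, so this is second inversion.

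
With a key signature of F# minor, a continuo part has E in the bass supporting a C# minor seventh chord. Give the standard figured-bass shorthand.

6/5

E is the third of C# minor seventh, so the chord is in first inversion.
A seventh chord in first inversion is figured 6/5/3, conventionally abbreviated 6/5.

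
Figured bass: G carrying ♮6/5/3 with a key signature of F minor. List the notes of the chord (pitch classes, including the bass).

A third above G in this key is Bb.
A fifth above G in this key is Db.
A sixth above G in this key is Eb, made natural (E) by the ♮ figure.
Together with the bass G, this spells E diminished seventh in first inversion.

G, Bb, Db, E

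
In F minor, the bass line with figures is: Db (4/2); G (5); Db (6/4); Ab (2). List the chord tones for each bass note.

Db (6/4/2): Db, Eb, G, Bb.
G (5/3): G, Bb, Db.
Db (6/4): Db, G, Bb.
Ab (6/4/2): Ab, Bb, Db, F.

Db, Eb, G, Bb | G, Bb, Db | Db, G, Bb | Ab, Bb, Db, F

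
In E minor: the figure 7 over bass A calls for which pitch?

G

Counting 6 letter steps above A lands on G; in E minor, that letter is G.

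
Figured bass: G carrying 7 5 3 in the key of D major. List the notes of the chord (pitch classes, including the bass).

A third above G in this key is B.
A fifth above G in this key is D.
A seventh above G in this key is F#.
Together with the bass G, this spells G major seventh in root position.

G, B, D, F#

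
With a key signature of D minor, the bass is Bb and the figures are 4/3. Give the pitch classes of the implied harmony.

Bb, D, E, G

The written figures 4/3 are shorthand for 6/4/3: the 6 is implied.
A third above Bb in this key is D.
A fourth above Bb in this key is E.
A sixth above Bb in this key is G.
Together with the bass Bb, this spells E half-diminished seventh in second inversion.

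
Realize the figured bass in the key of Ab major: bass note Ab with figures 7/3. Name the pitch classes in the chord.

The written figures 7/3 are shorthand for 7/5/3: the 5 is implied.
A third above Ab in this key is C.
A fifth above Ab in this key is Eb.
A seventh above Ab in this key is G.
Together with the bass Ab, this spells Ab major seventh in root position.

Ab, C, Eb, G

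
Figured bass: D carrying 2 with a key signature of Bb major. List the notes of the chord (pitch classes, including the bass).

D, Eb, G, Bb

The written figures 2 are shorthand for 6/4/2: the 6/4 are implied.
A second above D in this key is Eb.
A fourth above D in this key is G.
A sixth above D in this key is Bb.
Together with the bass D, this spells Eb major seventh in third inversion.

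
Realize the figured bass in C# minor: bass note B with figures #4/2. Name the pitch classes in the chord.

B, C#, E#, G#

The written figures #4/2 are shorthand for 6/4/2: the 6 is implied.
A second above B in this key is C#.
A fourth above B in this key is E, raised to E# by the sharp.
A sixth above B in this key is G#.
Together with the bass B, this spells C# dominant seventh in third inversion.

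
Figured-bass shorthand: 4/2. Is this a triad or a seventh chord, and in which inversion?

4/2 is shorthand for 6/4/2.
Intervals of 6/4/2 above the bass form a seventh chord; the bass is the seventh, so this is third inversion.

seventh chord, third inversion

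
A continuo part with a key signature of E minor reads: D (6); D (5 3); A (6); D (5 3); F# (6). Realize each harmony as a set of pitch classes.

D (6/3): D, F#, B.
D (5/3): D, F#, A.
A (6/3): A, C, F#.
D (5/3): D, F#, A.
F# (6/3): F#, A, D.

D, F#, B | D, F#, A | A, C, F# | D, F#, A | F#, A, D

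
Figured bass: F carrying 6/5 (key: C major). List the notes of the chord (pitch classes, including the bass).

The written figures 6/5 are shorthand for 6/5/3: the 3 is implied.
A third above F in this key is A.
A fifth above F in this key is C.
A sixth above F in this key is D.
Together with the bass F, this spells D minor seventh in first inversion.

F, A, C, D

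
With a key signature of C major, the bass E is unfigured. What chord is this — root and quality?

An unfigured bass indicates a triad in root position.
In root position the bass is the root, so the root is E.
The chord tones are E, G, B, giving E minor.

E minor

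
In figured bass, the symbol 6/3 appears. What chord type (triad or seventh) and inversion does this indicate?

Intervals of 6/3 above the bass form a triad; the bass is the third, so this is first inversion.

triad, first inversion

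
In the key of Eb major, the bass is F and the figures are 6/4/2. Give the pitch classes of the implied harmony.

A second above F in this key is G.
A fourth above F in this key is Bb.
A sixth above F in this key is D.
Together with the bass F, this spells G minor seventh in third inversion.

F, G, Bb, D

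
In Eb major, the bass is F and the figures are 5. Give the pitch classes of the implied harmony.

F, Ab, C

The written figures 5 are shorthand for 5/3: the 3 is implied.
A third above F in this key is Ab.
A fifth above F in this key is C.
Together with the bass F, this spells F minor in root position.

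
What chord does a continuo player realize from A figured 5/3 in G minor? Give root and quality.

A diminished

The figures 5/3 indicate a triad in root position.
In root position the bass is the root, so the root is A.
The chord tones are A, C, Eb, giving A diminished.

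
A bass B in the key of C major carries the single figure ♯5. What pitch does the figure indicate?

Counting 4 letter steps above B lands on F; in C major, that letter is F.
The #5 figure raises it a semitone, giving F#.

F#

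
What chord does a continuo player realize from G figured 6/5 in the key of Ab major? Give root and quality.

Eb dominant seventh

The figures 6/5 indicate a seventh chord in first inversion.
In first inversion the root lies a sixth above the bass: a sixth above G in Ab major is Eb.
The chord tones are G, Bb, Db, Eb, giving Eb dominant seventh.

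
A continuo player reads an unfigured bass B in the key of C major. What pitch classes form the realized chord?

B, D, F

An unfigured bass implies 5/3.
A third above B in this key is D.
A fifth above B in this key is F.
Together with the bass B, this spells B diminished in root position.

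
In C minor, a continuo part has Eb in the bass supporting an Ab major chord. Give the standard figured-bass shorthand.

6/4

Eb is the fifth of Ab major, so the chord is in second inversion.
A triad in second inversion is figured 6/4, conventionally abbreviated 6/4.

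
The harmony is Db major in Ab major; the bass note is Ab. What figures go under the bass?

Ab is the fifth of Db major, so the chord is in second inversion.
A triad in second inversion is figured 6/4, conventionally abbreviated 6/4.

6/4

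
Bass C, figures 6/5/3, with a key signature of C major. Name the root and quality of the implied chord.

A minor seventh

The figures 6/5/3 indicate a seventh chord in first inversion.
In first inversion the root lies a sixth above the bass: a sixth above C in C major is A.
The chord tones are C, E, G, A, giving A minor seventh.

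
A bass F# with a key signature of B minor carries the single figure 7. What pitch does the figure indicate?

Counting 6 letter steps above F# lands on E; in B minor, that letter is E.

E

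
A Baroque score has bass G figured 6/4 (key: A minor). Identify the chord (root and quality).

The figures 6/4 indicate a triad in second inversion.
In second inversion the root lies a fourth above the bass: a fourth above G in A minor is C.
The chord tones are G, C, E, giving C major.

C major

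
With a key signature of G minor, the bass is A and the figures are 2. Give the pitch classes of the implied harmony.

The written figures 2 are shorthand for 6/4/2: the 6/4 are implied.
A second above A in this key is Bb.
A fourth above A in this key is D.
A sixth above A in this key is F.
Together with the bass A, this spells Bb major seventh in third inversion.

A, Bb, D, F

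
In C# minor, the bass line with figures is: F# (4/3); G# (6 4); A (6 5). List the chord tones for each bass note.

F# (6/4/3): F#, A, B, D#.
G# (6/4): G#, C#, E.
A (6/5/3): A, C#, E, F#.

F#, A, B, D# | G#, C#, E | A, C#, E, F#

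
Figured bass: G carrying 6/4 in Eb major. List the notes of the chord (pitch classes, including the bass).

G, C, Eb

A fourth above G in this key is C.
A sixth above G in this key is Eb.
Together with the bass G, this spells C minor in second inversion.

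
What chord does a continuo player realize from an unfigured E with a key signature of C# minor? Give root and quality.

E major

An unfigured bass indicates a triad in root position.
In root position the bass is the root, so the root is E.
The chord tones are E, G#, B, giving E major.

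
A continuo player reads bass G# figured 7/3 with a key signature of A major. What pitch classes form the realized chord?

The written figures 7/3 are shorthand for 7/5/3: the 5 is implied.
A third above G# in this key is B.
A fifth above G# in this key is D.
A seventh above G# in this key is F#.
Together with the bass G#, this spells G# half-diminished seventh in root position.

G#, B, D, F#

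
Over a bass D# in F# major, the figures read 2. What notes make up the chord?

The written figures 2 are shorthand for 6/4/2: the 6/4 are implied.
A second above D# in this key is E#.
A fourth above D# in this key is G#.
A sixth above D# in this key is B.
Together with the bass D#, this spells E# half-diminished seventh in third inversion.

D#, E#, G#, B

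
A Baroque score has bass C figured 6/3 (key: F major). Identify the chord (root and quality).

A minor

The figures 6/3 indicate a triad in first inversion.
In first inversion the root lies a sixth above the bass: a sixth above C in F major is A.
The chord tones are C, E, A, giving A minor.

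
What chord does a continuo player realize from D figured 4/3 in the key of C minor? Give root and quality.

The figures 4/3 indicate a seventh chord in second inversion.
In second inversion the root lies a fourth above the bass: a fourth above D in C minor is G.
The chord tones are D, F, G, Bb, giving G minor seventh.

G minor seventh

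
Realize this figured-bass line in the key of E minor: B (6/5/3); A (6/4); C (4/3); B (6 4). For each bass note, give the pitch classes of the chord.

B, D, F#, G | A, D, F# | C, E, F#, A | B, E, G

B (6/5/3): B, D, F#, G.
A (6/4): A, D, F#.
C (6/4/3): C, E, F#, A.
B (6/4): B, E, G.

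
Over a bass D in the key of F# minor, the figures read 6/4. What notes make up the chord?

A fourth above D in this key is G#.
A sixth above D in this key is B.
Together with the bass D, this spells G# diminished in second inversion.

D, G#, B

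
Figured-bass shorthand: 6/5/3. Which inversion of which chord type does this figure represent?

Intervals of 6/5/3 above the bass form a seventh chord; the bass is the third, so this is first inversion.

seventh chord, first inversion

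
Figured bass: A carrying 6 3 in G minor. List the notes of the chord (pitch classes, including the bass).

A, C, F

A third above A in this key is C.
A sixth above A in this key is F.
Together with the bass A, this spells F major in first inversion.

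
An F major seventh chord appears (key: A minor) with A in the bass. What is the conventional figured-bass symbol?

6/5

A is the third of F major seventh, so the chord is in first inversion.
A seventh chord in first inversion is figured 6/5/3, conventionally abbreviated 6/5.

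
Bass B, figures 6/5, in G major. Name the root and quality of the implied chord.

G major seventh

The figures 6/5 indicate a seventh chord in first inversion.
In first inversion the root lies a sixth above the bass: a sixth above B in G major is G.
The chord tones are B, D, F#, G, giving G major seventh.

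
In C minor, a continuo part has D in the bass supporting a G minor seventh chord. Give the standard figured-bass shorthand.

D is the fifth of G minor seventh, so the chord is in second inversion.
A seventh chord in second inversion is figured 6/4/3, conventionally abbreviated 4/3.

4/3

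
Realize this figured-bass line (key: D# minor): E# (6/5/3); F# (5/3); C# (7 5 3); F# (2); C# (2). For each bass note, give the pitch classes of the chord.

E# (6/5/3): E#, G#, B, C#.
F# (5/3): F#, A#, C#.
C# (7/5/3): C#, E#, G#, B.
F# (6/4/2): F#, G#, B, D#.
C# (6/4/2): C#, D#, F#, A#.

E#, G#, B, C# | F#, A#, C# | C#, E#, G#, B | F#, G#, B, D# | C#, D#, F#, A#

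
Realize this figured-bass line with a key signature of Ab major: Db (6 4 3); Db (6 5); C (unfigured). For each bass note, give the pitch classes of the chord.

Db, F, G, Bb | Db, F, Ab, Bb | C, Eb, G

Db (6/4/3): Db, F, G, Bb.
Db (6/5/3): Db, F, Ab, Bb.
C (5/3): C, Eb, G.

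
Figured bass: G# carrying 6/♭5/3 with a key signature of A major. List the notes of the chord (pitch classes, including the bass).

G#, B, Db, E

A third above G# in this key is B.
A fifth above G# in this key is D, lowered to Db by the flat.
A sixth above G# in this key is E.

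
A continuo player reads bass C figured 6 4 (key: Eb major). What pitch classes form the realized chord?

A fourth above C in this key is F.
A sixth above C in this key is Ab.
Together with the bass C, this spells F minor in second inversion.

C, F, Ab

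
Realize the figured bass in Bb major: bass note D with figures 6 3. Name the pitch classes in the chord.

D, F, Bb

A third above D in this key is F.
A sixth above D in this key is Bb.
Together with the bass D, this spells Bb major in first inversion.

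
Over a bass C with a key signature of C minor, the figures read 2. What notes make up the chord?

C, D, F, Ab

The written figures 2 are shorthand for 6/4/2: the 6/4 are implied.
A second above C in this key is D.
A fourth above C in this key is F.
A sixth above C in this key is Ab.
Together with the bass C, this spells D half-diminished seventh in third inversion.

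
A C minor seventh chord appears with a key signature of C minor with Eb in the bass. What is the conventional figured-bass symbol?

Eb is the third of C minor seventh, so the chord is in first inversion.
A seventh chord in first inversion is figured 6/5/3, conventionally abbreviated 6/5.

6/5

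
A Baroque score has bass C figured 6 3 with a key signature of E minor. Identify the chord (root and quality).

A minor

The figures 6 3 indicate a triad in first inversion.
In first inversion the root lies a sixth above the bass: a sixth above C in E minor is A.
The chord tones are C, E, A, giving A minor.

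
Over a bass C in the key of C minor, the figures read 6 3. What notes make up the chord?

C, Eb, Ab

A third above C in this key is Eb.
A sixth above C in this key is Ab.
Together with the bass C, this spells Ab major in first inversion.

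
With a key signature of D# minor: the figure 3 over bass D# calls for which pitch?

Counting 2 letter steps above D# lands on F; in D# minor, that letter is F#.

F#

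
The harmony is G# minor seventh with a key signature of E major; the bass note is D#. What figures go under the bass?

D# is the fifth of G# minor seventh, so the chord is in second inversion.
A seventh chord in second inversion is figured 6/4/3, conventionally abbreviated 4/3.

4/3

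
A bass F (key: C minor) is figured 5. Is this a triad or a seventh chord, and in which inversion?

triad, root position

5 is shorthand for 5/3.
Intervals of 5/3 above the bass form a triad; the bass is the root, so this is root position.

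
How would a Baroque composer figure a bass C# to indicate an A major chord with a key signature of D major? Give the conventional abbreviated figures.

C# is the third of A major, so the chord is in first inversion.
A triad in first inversion is figured 6/3, conventionally abbreviated 6.

6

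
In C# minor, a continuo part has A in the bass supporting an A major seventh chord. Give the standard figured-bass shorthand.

7

A is the root of A major seventh, so the chord is in root position.
A seventh chord in root position is figured 7/5/3, conventionally abbreviated 7.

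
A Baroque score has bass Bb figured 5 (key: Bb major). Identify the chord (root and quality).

Bb major

The figures 5 indicate a triad in root position.
In root position the bass is the root, so the root is Bb.
The chord tones are Bb, D, F, giving Bb major.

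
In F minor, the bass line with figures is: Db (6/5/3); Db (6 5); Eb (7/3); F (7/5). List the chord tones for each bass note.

Db (6/5/3): Db, F, Ab, Bb.
Db (6/5/3): Db, F, Ab, Bb.
Eb (7/5/3): Eb, G, Bb, Db.
F (7/5/3): F, Ab, C, Eb.

Db, F, Ab, Bb | Db, F, Ab, Bb | Eb, G, Bb, Db | F, Ab, C, Eb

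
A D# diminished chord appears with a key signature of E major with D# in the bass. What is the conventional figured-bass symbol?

no figures

D# is the root of D# diminished, so the chord is in root position.
A triad in root position is figured 5/3, conventionally abbreviated (no figures — root-position triad).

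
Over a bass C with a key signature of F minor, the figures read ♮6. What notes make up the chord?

C, Eb, A

The written figures ♮6 are shorthand for 6/3: the 3 is implied.
A third above C in this key is Eb.
A sixth above C in this key is Ab, made natural (A) by the ♮ figure.
Together with the bass C, this spells A diminished in first inversion.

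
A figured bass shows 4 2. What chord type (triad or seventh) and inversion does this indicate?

4 2 is shorthand for 6/4/2.
Intervals of 6/4/2 above the bass form a seventh chord; the bass is the seventh, so this is third inversion.

seventh chord, third inversion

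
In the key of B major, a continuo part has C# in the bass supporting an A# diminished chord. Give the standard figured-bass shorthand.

6

C# is the third of A# diminished, so the chord is in first inversion.
A triad in first inversion is figured 6/3, conventionally abbreviated 6.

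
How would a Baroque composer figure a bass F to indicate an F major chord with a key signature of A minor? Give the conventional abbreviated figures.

F is the root of F major, so the chord is in root position.
A triad in root position is figured 5/3, conventionally abbreviated (no figures — root-position triad).

no figures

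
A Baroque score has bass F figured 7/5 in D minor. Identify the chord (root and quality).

The figures 7/5 indicate a seventh chord in root position.
In root position the bass is the root, so the root is F.
The chord tones are F, A, C, E, giving F major seventh.

F major seventh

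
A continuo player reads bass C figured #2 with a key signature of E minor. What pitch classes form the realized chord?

C, D#, F#, A

The written figures #2 are shorthand for 6/4/2: the 6/4 are implied.
A second above C in this key is D, raised to D# by the sharp.
A fourth above C in this key is F#.
A sixth above C in this key is A.
Together with the bass C, this spells D# diminished seventh in third inversion.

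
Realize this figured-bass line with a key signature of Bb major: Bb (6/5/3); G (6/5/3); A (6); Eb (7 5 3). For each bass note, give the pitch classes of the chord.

Bb (6/5/3): Bb, D, F, G.
G (6/5/3): G, Bb, D, Eb.
A (6/3): A, C, F.
Eb (7/5/3): Eb, G, Bb, D.

Bb, D, F, G | G, Bb, D, Eb | A, C, F | Eb, G, Bb, D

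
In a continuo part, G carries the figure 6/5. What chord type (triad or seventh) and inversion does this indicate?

6/5 is shorthand for 6/5/3.
Intervals of 6/5/3 above the bass form a seventh chord; the bass is the third, so this is first inversion.

seventh chord, first inversion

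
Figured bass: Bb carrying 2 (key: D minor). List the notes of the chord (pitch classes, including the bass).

Bb, C, E, G

The written figures 2 are shorthand for 6/4/2: the 6/4 are implied.
A second above Bb in this key is C.
A fourth above Bb in this key is E.
A sixth above Bb in this key is G.
Together with the bass Bb, this spells C dominant seventh in third inversion.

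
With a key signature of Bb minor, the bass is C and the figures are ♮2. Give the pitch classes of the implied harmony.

C, D, F, Ab

The written figures ♮2 are shorthand for 6/4/2: the 6/4 are implied.
A second above C in this key is Db, made natural (D) by the ♮ figure.
A fourth above C in this key is F.
A sixth above C in this key is Ab.
Together with the bass C, this spells D half-diminished seventh in third inversion.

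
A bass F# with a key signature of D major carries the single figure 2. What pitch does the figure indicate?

G

Counting 1 letter step above F# lands on G; in D major, that letter is G.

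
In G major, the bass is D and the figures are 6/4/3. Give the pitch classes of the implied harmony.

A third above D in this key is F#.
A fourth above D in this key is G.
A sixth above D in this key is B.
Together with the bass D, this spells G major seventh in second inversion.

D, F#, G, B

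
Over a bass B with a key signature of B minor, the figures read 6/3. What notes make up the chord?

B, D, G

A third above B in this key is D.
A sixth above B in this key is G.
Together with the bass B, this spells G major in first inversion.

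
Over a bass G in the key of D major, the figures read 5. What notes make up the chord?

The written figures 5 are shorthand for 5/3: the 3 is implied.
A third above G in this key is B.
A fifth above G in this key is D.
Together with the bass G, this spells G major in root position.

G, B, D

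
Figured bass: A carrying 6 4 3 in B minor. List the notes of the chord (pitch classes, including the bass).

A third above A in this key is C#.
A fourth above A in this key is D.
A sixth above A in this key is F#.
Together with the bass A, this spells D major seventh in second inversion.

A, C#, D, F#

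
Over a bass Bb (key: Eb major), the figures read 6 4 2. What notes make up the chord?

A second above Bb in this key is C.
A fourth above Bb in this key is Eb.
A sixth above Bb in this key is G.
Together with the bass Bb, this spells C minor seventh in third inversion.

Bb, C, Eb, G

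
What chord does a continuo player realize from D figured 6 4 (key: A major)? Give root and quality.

G# diminished

The figures 6 4 indicate a triad in second inversion.
In second inversion the root lies a fourth above the bass: a fourth above D in A major is G#.
The chord tones are D, G#, B, giving G# diminished.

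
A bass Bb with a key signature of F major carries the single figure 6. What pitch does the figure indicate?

G

Counting 5 letter steps above Bb lands on G; in F major, that letter is G.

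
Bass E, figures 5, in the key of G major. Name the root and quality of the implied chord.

E minor

The figures 5 indicate a triad in root position.
In root position the bass is the root, so the root is E.
The chord tones are E, G, B, giving E minor.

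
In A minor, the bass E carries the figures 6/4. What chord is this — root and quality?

The figures 6/4 indicate a triad in second inversion.
In second inversion the root lies a fourth above the bass: a fourth above E in A minor is A.
The chord tones are E, A, C, giving A minor.

A minor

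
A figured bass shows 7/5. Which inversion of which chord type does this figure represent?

seventh chord, root position

7/5 is shorthand for 7/5/3.
Intervals of 7/5/3 above the bass form a seventh chord; the bass is the root, so this is root position.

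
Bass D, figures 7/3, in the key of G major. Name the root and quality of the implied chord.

The figures 7/3 indicate a seventh chord in root position.
In root position the bass is the root, so the root is D.
The chord tones are D, F#, A, C, giving D dominant seventh.

D dominant seventh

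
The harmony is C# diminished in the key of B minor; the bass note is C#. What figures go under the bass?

C# is the root of C# diminished, so the chord is in root position.
A triad in root position is figured 5/3, conventionally abbreviated (no figures — root-position triad).

no figures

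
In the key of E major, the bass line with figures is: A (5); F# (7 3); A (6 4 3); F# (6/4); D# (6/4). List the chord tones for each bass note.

A, C#, E | F#, A, C#, E | A, C#, D#, F# | F#, B, D# | D#, G#, B

A (5/3): A, C#, E.
F# (7/5/3): F#, A, C#, E.
A (6/4/3): A, C#, D#, F#.
F# (6/4): F#, B, D#.
D# (6/4): D#, G#, B.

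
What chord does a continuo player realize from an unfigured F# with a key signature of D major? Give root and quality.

An unfigured bass indicates a triad in root position.
In root position the bass is the root, so the root is F#.
The chord tones are F#, A, C#, giving F# minor.

F# minor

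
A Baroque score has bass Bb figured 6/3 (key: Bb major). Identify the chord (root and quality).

The figures 6/3 indicate a triad in first inversion.
In first inversion the root lies a sixth above the bass: a sixth above Bb in Bb major is G.
The chord tones are Bb, D, G, giving G minor.

G minor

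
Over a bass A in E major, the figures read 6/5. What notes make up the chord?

A, C#, E, F#

The written figures 6/5 are shorthand for 6/5/3: the 3 is implied.
A third above A in this key is C#.
A fifth above A in this key is E.
A sixth above A in this key is F#.
Together with the bass A, this spells F# minor seventh in first inversion.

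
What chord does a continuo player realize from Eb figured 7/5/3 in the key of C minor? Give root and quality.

The figures 7/5/3 indicate a seventh chord in root position.
In root position the bass is the root, so the root is Eb.
The chord tones are Eb, G, Bb, D, giving Eb major seventh.

Eb major seventh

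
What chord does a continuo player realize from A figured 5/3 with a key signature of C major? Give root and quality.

A minor

The figures 5/3 indicate a triad in root position.
In root position the bass is the root, so the root is A.
The chord tones are A, C, E, giving A minor.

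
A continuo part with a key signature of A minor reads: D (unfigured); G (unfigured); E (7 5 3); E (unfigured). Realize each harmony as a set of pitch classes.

D (5/3): D, F, A.
G (5/3): G, B, D.
E (7/5/3): E, G, B, D.
E (5/3): E, G, B.

D, F, A | G, B, D | E, G, B, D | E, G, B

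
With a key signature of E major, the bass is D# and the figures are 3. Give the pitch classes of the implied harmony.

The written figures 3 are shorthand for 5/3: the 5 is implied.
A third above D# in this key is F#.
A fifth above D# in this key is A.
Together with the bass D#, this spells D# diminished in root position.

D#, F#, A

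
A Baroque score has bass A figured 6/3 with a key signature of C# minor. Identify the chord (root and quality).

The figures 6/3 indicate a triad in first inversion.
In first inversion the root lies a sixth above the bass: a sixth above A in C# minor is F#.
The chord tones are A, C#, F#, giving F# minor.

F# minor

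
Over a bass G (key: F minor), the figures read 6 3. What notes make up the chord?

A third above G in this key is Bb.
A sixth above G in this key is Eb.
Together with the bass G, this spells Eb major in first inversion.

G, Bb, Eb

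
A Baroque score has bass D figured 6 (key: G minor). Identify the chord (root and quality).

Bb major

The figures 6 indicate a triad in first inversion.
In first inversion the root lies a sixth above the bass: a sixth above D in G minor is Bb.
The chord tones are D, F, Bb, giving Bb major.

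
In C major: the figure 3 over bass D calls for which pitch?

Counting 2 letter steps above D lands on F; in C major, that letter is F.

F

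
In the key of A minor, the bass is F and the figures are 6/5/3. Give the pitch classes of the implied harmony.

A third above F in this key is A.
A fifth above F in this key is C.
A sixth above F in this key is D.
Together with the bass F, this spells D minor seventh in first inversion.

F, A, C, D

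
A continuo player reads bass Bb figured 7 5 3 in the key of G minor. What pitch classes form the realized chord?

A third above Bb in this key is D.
A fifth above Bb in this key is F.
A seventh above Bb in this key is A.
Together with the bass Bb, this spells Bb major seventh in root position.

Bb, D, F, A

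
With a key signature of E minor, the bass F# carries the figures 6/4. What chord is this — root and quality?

B minor

The figures 6/4 indicate a triad in second inversion.
In second inversion the root lies a fourth above the bass: a fourth above F# in E minor is B.
The chord tones are F#, B, D, giving B minor.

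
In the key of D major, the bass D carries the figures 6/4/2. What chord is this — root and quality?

E minor seventh

The figures 6/4/2 indicate a seventh chord in third inversion.
In third inversion the root lies a second above the bass: a second above D in D major is E.
The chord tones are D, E, G, B, giving E minor seventh.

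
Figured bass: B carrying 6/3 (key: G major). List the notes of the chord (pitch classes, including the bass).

A third above B in this key is D.
A sixth above B in this key is G.
Together with the bass B, this spells G major in first inversion.

B, D, G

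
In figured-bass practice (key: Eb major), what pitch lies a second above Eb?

Counting 1 letter step above Eb lands on F; in Eb major, that letter is F.

F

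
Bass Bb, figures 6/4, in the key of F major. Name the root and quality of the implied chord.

E diminished

The figures 6/4 indicate a triad in second inversion.
In second inversion the root lies a fourth above the bass: a fourth above Bb in F major is E.
The chord tones are Bb, E, G, giving E diminished.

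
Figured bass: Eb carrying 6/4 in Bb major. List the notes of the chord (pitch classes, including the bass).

A fourth above Eb in this key is A.
A sixth above Eb in this key is C.
Together with the bass Eb, this spells A diminished in second inversion.

Eb, A, C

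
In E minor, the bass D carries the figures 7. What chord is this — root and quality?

The figures 7 indicate a seventh chord in root position.
In root position the bass is the root, so the root is D.
The chord tones are D, F#, A, C, giving D dominant seventh.

D dominant seventh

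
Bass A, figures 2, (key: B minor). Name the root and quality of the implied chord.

The figures 2 indicate a seventh chord in third inversion.
In third inversion the root lies a second above the bass: a second above A in B minor is B.
The chord tones are A, B, D, F#, giving B minor seventh.

B minor seventh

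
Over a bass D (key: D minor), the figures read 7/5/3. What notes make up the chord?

A third above D in this key is F.
A fifth above D in this key is A.
A seventh above D in this key is C.
Together with the bass D, this spells D minor seventh in root position.

D, F, A, C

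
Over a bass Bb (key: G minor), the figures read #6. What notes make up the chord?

The written figures #6 are shorthand for 6/3: the 3 is implied.
A third above Bb in this key is D.
A sixth above Bb in this key is G, raised to G# by the sharp.

Bb, D, G#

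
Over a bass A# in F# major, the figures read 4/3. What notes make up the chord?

The written figures 4/3 are shorthand for 6/4/3: the 6 is implied.
A third above A# in this key is C#.
A fourth above A# in this key is D#.
A sixth above A# in this key is F#.
Together with the bass A#, this spells D# minor seventh in second inversion.

A#, C#, D#, F#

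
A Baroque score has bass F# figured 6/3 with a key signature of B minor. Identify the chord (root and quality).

D major

The figures 6/3 indicate a triad in first inversion.
In first inversion the root lies a sixth above the bass: a sixth above F# in B minor is D.
The chord tones are F#, A, D, giving D major.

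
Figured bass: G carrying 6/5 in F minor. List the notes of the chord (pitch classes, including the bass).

G, Bb, Db, Eb

The written figures 6/5 are shorthand for 6/5/3: the 3 is implied.
A third above G in this key is Bb.
A fifth above G in this key is Db.
A sixth above G in this key is Eb.
Together with the bass G, this spells Eb dominant seventh in first inversion.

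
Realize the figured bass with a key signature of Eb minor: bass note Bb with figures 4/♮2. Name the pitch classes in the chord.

Bb, C, Eb, Gb

The written figures 4/♮2 are shorthand for 6/4/2: the 6 is implied.
A second above Bb in this key is Cb, made natural (C) by the ♮ figure.
A fourth above Bb in this key is Eb.
A sixth above Bb in this key is Gb.
Together with the bass Bb, this spells C half-diminished seventh in third inversion.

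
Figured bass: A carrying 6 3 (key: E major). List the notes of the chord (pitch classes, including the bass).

A, C#, F#

A third above A in this key is C#.
A sixth above A in this key is F#.
Together with the bass A, this spells F# minor in first inversion.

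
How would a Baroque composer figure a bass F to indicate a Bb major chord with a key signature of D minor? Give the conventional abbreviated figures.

F is the fifth of Bb major, so the chord is in second inversion.
A triad in second inversion is figured 6/4, conventionally abbreviated 6/4.

6/4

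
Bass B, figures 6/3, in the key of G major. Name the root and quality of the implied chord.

G major

The figures 6/3 indicate a triad in first inversion.
In first inversion the root lies a sixth above the bass: a sixth above B in G major is G.
The chord tones are B, D, G, giving G major.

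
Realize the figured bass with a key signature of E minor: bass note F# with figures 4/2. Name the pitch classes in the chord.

The written figures 4/2 are shorthand for 6/4/2: the 6 is implied.
A second above F# in this key is G.
A fourth above F# in this key is B.
A sixth above F# in this key is D.
Together with the bass F#, this spells G major seventh in third inversion.

F#, G, B, D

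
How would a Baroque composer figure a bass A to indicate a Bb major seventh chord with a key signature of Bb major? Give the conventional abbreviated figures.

A is the seventh of Bb major seventh, so the chord is in third inversion.
A seventh chord in third inversion is figured 6/4/2, conventionally abbreviated 4/2.

4/2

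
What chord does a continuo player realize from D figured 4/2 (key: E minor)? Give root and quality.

E minor seventh

The figures 4/2 indicate a seventh chord in third inversion.
In third inversion the root lies a second above the bass: a second above D in E minor is E.
The chord tones are D, E, G, B, giving E minor seventh.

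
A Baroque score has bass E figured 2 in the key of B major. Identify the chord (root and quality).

F# dominant seventh

The figures 2 indicate a seventh chord in third inversion.
In third inversion the root lies a second above the bass: a second above E in B major is F#.
The chord tones are E, F#, A#, C#, giving F# dominant seventh.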